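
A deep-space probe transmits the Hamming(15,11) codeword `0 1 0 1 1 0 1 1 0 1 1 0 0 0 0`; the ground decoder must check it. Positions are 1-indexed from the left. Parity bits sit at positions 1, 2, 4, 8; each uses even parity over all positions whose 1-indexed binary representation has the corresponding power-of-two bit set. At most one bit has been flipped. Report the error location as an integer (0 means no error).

13

s1: b1⊕b3⊕b5⊕b7⊕b9⊕b11⊕b13⊕b15 = 0⊕0⊕1⊕1⊕0⊕1⊕0⊕0 = 1
s2: b2⊕b3⊕b6⊕b7⊕b10⊕b11⊕b14⊕b15 = 1⊕0⊕0⊕1⊕1⊕1⊕0⊕0 = 0
s4: b4⊕b5⊕b6⊕b7⊕b12⊕b13⊕b14⊕b15 = 1⊕1⊕0⊕1⊕0⊕0⊕0⊕0 = 1
s8: b8⊕b9⊕b10⊕b11⊕b12⊕b13⊕b14⊕b15 = 1⊕0⊕1⊕1⊕0⊕0⊕0⊕0 = 1
Syndrome (s8...s1) = 1101 → position 13.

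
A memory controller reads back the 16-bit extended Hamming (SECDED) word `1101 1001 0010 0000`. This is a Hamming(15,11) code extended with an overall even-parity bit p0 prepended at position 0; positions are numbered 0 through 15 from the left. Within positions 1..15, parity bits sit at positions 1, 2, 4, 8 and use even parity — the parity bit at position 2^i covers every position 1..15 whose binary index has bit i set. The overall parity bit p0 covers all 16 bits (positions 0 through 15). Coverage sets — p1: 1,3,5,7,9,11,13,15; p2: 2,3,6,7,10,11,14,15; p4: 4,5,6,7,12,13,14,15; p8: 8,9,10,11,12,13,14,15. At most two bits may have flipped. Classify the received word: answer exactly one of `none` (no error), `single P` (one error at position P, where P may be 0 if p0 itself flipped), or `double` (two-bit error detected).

double

s1: b1⊕b3⊕b5⊕b7⊕b9⊕b11⊕b13⊕b15 = 1⊕1⊕0⊕1⊕0⊕0⊕0⊕0 = 1
s2: b2⊕b3⊕b6⊕b7⊕b10⊕b11⊕b14⊕b15 = 0⊕1⊕0⊕1⊕1⊕0⊕0⊕0 = 1
s4: b4⊕b5⊕b6⊕b7⊕b12⊕b13⊕b14⊕b15 = 1⊕0⊕0⊕1⊕0⊕0⊕0⊕0 = 0
s8: b8⊕b9⊕b10⊕b11⊕b12⊕b13⊕b14⊕b15 = 0⊕0⊕1⊕0⊕0⊕0⊕0⊕0 = 1
Syndrome (s8...s1) = 1011 → position 11.
Overall parity (XOR of all 16 bits, including p0): 1⊕1⊕0⊕1⊕1⊕0⊕0⊕1⊕0⊕0⊕1⊕0⊕0⊕0⊕0⊕0 = 0
Overall=0, syndrome position=11 → double-bit error detected (uncorrectable).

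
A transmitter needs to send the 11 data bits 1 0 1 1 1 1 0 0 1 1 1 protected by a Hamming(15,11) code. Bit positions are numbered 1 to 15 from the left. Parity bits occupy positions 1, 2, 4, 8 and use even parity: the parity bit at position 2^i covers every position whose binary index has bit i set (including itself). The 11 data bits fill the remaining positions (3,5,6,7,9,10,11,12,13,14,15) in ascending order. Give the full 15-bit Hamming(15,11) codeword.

Place data bits at non-power-of-two positions: b3=1, b5=0, b6=1, b7=1, b9=1, b10=1, b11=0, b12=0, b13=1, b14=1, b15=1.
p1 = XOR of data positions {3,5,7,9,11,13,15} = 1⊕0⊕1⊕1⊕0⊕1⊕1 = 1
p2 = XOR of data positions {3,6,7,10,11,14,15} = 1⊕1⊕1⊕1⊕0⊕1⊕1 = 0
p4 = XOR of data positions {5,6,7,12,13,14,15} = 0⊕1⊕1⊕0⊕1⊕1⊕1 = 1
p8 = XOR of data positions {9,10,11,12,13,14,15} = 1⊕1⊕0⊕0⊕1⊕1⊕1 = 1
Codeword b1..b15 = 101101111100111

101101111100111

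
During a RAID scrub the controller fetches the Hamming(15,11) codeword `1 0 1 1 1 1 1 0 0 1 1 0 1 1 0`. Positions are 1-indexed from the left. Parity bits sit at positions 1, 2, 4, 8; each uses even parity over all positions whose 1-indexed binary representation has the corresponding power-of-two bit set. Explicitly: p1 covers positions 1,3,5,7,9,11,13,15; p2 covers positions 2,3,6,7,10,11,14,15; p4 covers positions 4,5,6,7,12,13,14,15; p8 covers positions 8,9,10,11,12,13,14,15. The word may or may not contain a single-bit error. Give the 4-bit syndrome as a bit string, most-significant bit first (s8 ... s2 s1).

0000

s1: b1⊕b3⊕b5⊕b7⊕b9⊕b11⊕b13⊕b15 = 1⊕1⊕1⊕1⊕0⊕1⊕1⊕0 = 0
s2: b2⊕b3⊕b6⊕b7⊕b10⊕b11⊕b14⊕b15 = 0⊕1⊕1⊕1⊕1⊕1⊕1⊕0 = 0
s4: b4⊕b5⊕b6⊕b7⊕b12⊕b13⊕b14⊕b15 = 1⊕1⊕1⊕1⊕0⊕1⊕1⊕0 = 0
s8: b8⊕b9⊕b10⊕b11⊕b12⊕b13⊕b14⊕b15 = 0⊕0⊕1⊕1⊕0⊕1⊕1⊕0 = 0
Syndrome (s8...s1) = 0000 → position 0 (no error).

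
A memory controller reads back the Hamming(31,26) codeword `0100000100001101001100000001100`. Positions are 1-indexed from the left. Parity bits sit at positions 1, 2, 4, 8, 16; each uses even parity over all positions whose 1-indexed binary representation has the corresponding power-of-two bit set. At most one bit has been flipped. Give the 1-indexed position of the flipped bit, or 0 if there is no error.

s1: b1⊕b3⊕b5⊕b7⊕b9⊕b11⊕b13⊕b15⊕b17⊕b19⊕b21⊕b23⊕b25⊕b27⊕b29⊕b31 = 0⊕0⊕0⊕0⊕0⊕0⊕1⊕0⊕0⊕1⊕0⊕0⊕0⊕0⊕1⊕0 = 1
s2: b2⊕b3⊕b6⊕b7⊕b10⊕b11⊕b14⊕b15⊕b18⊕b19⊕b22⊕b23⊕b26⊕b27⊕b30⊕b31 = 1⊕0⊕0⊕0⊕0⊕0⊕1⊕0⊕0⊕1⊕0⊕0⊕0⊕0⊕0⊕0 = 1
s4: b4⊕b5⊕b6⊕b7⊕b12⊕b13⊕b14⊕b15⊕b20⊕b21⊕b22⊕b23⊕b28⊕b29⊕b30⊕b31 = 0⊕0⊕0⊕0⊕0⊕1⊕1⊕0⊕1⊕0⊕0⊕0⊕1⊕1⊕0⊕0 = 1
s8: b8⊕b9⊕b10⊕b11⊕b12⊕b13⊕b14⊕b15⊕b24⊕b25⊕b26⊕b27⊕b28⊕b29⊕b30⊕b31 = 1⊕0⊕0⊕0⊕0⊕1⊕1⊕0⊕0⊕0⊕0⊕0⊕1⊕1⊕0⊕0 = 1
s16: b16⊕b17⊕b18⊕b19⊕b20⊕b21⊕b22⊕b23⊕b24⊕b25⊕b26⊕b27⊕b28⊕b29⊕b30⊕b31 = 1⊕0⊕0⊕1⊕1⊕0⊕0⊕0⊕0⊕0⊕0⊕0⊕1⊕1⊕0⊕0 = 1
Syndrome (s16...s1) = 11111 → position 31.

31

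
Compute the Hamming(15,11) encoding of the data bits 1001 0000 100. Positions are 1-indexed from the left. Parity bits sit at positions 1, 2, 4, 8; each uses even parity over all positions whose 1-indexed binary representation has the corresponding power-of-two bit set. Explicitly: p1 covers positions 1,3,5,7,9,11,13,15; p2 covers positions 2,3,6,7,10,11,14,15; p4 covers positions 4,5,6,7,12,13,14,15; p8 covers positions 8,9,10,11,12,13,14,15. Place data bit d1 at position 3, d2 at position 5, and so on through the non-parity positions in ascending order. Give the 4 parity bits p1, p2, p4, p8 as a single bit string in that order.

Place data bits at non-power-of-two positions: b3=1, b5=0, b6=0, b7=1, b9=0, b10=0, b11=0, b12=0, b13=1, b14=0, b15=0.
p1 = XOR of data positions {3,5,7,9,11,13,15} = 1⊕0⊕1⊕0⊕0⊕1⊕0 = 1
p2 = XOR of data positions {3,6,7,10,11,14,15} = 1⊕0⊕1⊕0⊕0⊕0⊕0 = 0
p4 = XOR of data positions {5,6,7,12,13,14,15} = 0⊕0⊕1⊕0⊕1⊕0⊕0 = 0
p8 = XOR of data positions {9,10,11,12,13,14,15} = 0⊕0⊕0⊕0⊕1⊕0⊕0 = 1
Parity bits p1,p2,p4,p8 = 1001

1001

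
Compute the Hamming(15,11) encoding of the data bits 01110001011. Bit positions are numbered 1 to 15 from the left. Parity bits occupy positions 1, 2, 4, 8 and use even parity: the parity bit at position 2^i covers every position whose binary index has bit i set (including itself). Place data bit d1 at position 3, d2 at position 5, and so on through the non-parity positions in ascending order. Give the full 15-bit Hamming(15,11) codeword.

Place data bits at non-power-of-two positions: b3=0, b5=1, b6=1, b7=1, b9=0, b10=0, b11=0, b12=1, b13=0, b14=1, b15=1.
p1 = XOR of data positions {3,5,7,9,11,13,15} = 0⊕1⊕1⊕0⊕0⊕0⊕1 = 1
p2 = XOR of data positions {3,6,7,10,11,14,15} = 0⊕1⊕1⊕0⊕0⊕1⊕1 = 0
p4 = XOR of data positions {5,6,7,12,13,14,15} = 1⊕1⊕1⊕1⊕0⊕1⊕1 = 0
p8 = XOR of data positions {9,10,11,12,13,14,15} = 0⊕0⊕0⊕1⊕0⊕1⊕1 = 1
Codeword b1..b15 = 100011110001011

100011110001011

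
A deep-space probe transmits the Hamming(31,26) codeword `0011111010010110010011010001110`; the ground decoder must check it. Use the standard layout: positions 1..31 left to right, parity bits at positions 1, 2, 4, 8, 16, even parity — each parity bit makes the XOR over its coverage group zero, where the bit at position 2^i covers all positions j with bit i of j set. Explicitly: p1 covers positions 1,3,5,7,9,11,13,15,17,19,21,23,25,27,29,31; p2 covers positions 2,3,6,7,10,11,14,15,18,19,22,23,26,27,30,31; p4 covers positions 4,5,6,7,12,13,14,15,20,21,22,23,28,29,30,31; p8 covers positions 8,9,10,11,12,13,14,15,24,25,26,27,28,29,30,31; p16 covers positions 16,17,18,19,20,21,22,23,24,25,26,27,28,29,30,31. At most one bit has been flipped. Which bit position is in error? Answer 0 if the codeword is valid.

s1: b1⊕b3⊕b5⊕b7⊕b9⊕b11⊕b13⊕b15⊕b17⊕b19⊕b21⊕b23⊕b25⊕b27⊕b29⊕b31 = 0⊕1⊕1⊕1⊕1⊕0⊕0⊕1⊕0⊕0⊕1⊕0⊕0⊕0⊕1⊕0 = 1
s2: b2⊕b3⊕b6⊕b7⊕b10⊕b11⊕b14⊕b15⊕b18⊕b19⊕b22⊕b23⊕b26⊕b27⊕b30⊕b31 = 0⊕1⊕1⊕1⊕0⊕0⊕1⊕1⊕1⊕0⊕1⊕0⊕0⊕0⊕1⊕0 = 0
s4: b4⊕b5⊕b6⊕b7⊕b12⊕b13⊕b14⊕b15⊕b20⊕b21⊕b22⊕b23⊕b28⊕b29⊕b30⊕b31 = 1⊕1⊕1⊕1⊕1⊕0⊕1⊕1⊕0⊕1⊕1⊕0⊕1⊕1⊕1⊕0 = 0
s8: b8⊕b9⊕b10⊕b11⊕b12⊕b13⊕b14⊕b15⊕b24⊕b25⊕b26⊕b27⊕b28⊕b29⊕b30⊕b31 = 0⊕1⊕0⊕0⊕1⊕0⊕1⊕1⊕1⊕0⊕0⊕0⊕1⊕1⊕1⊕0 = 0
s16: b16⊕b17⊕b18⊕b19⊕b20⊕b21⊕b22⊕b23⊕b24⊕b25⊕b26⊕b27⊕b28⊕b29⊕b30⊕b31 = 0⊕0⊕1⊕0⊕0⊕1⊕1⊕0⊕1⊕0⊕0⊕0⊕1⊕1⊕1⊕0 = 1
Syndrome (s16...s1) = 10001 → position 17.

17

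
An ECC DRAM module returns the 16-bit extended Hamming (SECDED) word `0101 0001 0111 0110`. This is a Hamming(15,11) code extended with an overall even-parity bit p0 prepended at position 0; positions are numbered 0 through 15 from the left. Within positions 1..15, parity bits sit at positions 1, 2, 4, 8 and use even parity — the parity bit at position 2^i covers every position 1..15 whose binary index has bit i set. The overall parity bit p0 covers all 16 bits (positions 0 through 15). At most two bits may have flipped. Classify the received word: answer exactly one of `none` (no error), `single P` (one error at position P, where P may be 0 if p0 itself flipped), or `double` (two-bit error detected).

s1: b1⊕b3⊕b5⊕b7⊕b9⊕b11⊕b13⊕b15 = 1⊕1⊕0⊕1⊕1⊕1⊕1⊕0 = 0
s2: b2⊕b3⊕b6⊕b7⊕b10⊕b11⊕b14⊕b15 = 0⊕1⊕0⊕1⊕1⊕1⊕1⊕0 = 1
s4: b4⊕b5⊕b6⊕b7⊕b12⊕b13⊕b14⊕b15 = 0⊕0⊕0⊕1⊕0⊕1⊕1⊕0 = 1
s8: b8⊕b9⊕b10⊕b11⊕b12⊕b13⊕b14⊕b15 = 0⊕1⊕1⊕1⊕0⊕1⊕1⊕0 = 1
Syndrome (s8...s1) = 1110 → position 14.
Overall parity (XOR of all 16 bits, including p0): 0⊕1⊕0⊕1⊕0⊕0⊕0⊕1⊕0⊕1⊕1⊕1⊕0⊕1⊕1⊕0 = 0
Overall=0, syndrome position=14 → double-bit error detected (uncorrectable).

double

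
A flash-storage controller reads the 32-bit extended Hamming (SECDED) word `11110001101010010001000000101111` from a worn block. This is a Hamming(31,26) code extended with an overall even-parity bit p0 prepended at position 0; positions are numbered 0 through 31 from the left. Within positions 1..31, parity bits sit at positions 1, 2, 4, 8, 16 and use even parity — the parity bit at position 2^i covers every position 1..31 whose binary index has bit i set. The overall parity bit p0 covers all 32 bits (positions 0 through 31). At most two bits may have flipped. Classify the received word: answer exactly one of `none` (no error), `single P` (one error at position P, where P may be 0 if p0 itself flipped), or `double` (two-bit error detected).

s1: b1⊕b3⊕b5⊕b7⊕b9⊕b11⊕b13⊕b15⊕b17⊕b19⊕b21⊕b23⊕b25⊕b27⊕b29⊕b31 = 1⊕1⊕0⊕1⊕0⊕0⊕0⊕1⊕0⊕1⊕0⊕0⊕0⊕0⊕1⊕1 = 1
s2: b2⊕b3⊕b6⊕b7⊕b10⊕b11⊕b14⊕b15⊕b18⊕b19⊕b22⊕b23⊕b26⊕b27⊕b30⊕b31 = 1⊕1⊕0⊕1⊕1⊕0⊕0⊕1⊕0⊕1⊕0⊕0⊕1⊕0⊕1⊕1 = 1
s4: b4⊕b5⊕b6⊕b7⊕b12⊕b13⊕b14⊕b15⊕b20⊕b21⊕b22⊕b23⊕b28⊕b29⊕b30⊕b31 = 0⊕0⊕0⊕1⊕1⊕0⊕0⊕1⊕0⊕0⊕0⊕0⊕1⊕1⊕1⊕1 = 1
s8: b8⊕b9⊕b10⊕b11⊕b12⊕b13⊕b14⊕b15⊕b24⊕b25⊕b26⊕b27⊕b28⊕b29⊕b30⊕b31 = 1⊕0⊕1⊕0⊕1⊕0⊕0⊕1⊕0⊕0⊕1⊕0⊕1⊕1⊕1⊕1 = 1
s16: b16⊕b17⊕b18⊕b19⊕b20⊕b21⊕b22⊕b23⊕b24⊕b25⊕b26⊕b27⊕b28⊕b29⊕b30⊕b31 = 0⊕0⊕0⊕1⊕0⊕0⊕0⊕0⊕0⊕0⊕1⊕0⊕1⊕1⊕1⊕1 = 0
Syndrome (s16...s1) = 01111 → position 15.
Overall parity (XOR of all 32 bits, including p0): 1⊕1⊕1⊕1⊕0⊕0⊕0⊕1⊕1⊕0⊕1⊕0⊕1⊕0⊕0⊕1⊕0⊕0⊕0⊕1⊕0⊕0⊕0⊕0⊕0⊕0⊕1⊕0⊕1⊕1⊕1⊕1 = 1
Overall=1, syndrome position=15 → single-bit error at position 15.

single 15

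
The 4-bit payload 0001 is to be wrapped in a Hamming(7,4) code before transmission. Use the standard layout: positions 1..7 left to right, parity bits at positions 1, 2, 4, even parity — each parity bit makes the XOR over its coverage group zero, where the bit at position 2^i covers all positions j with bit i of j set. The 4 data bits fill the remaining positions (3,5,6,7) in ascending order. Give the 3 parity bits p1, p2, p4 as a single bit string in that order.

111

Place data bits at non-power-of-two positions: b3=0, b5=0, b6=0, b7=1.
p1 = XOR of data positions {3,5,7} = 0⊕0⊕1 = 1
p2 = XOR of data positions {3,6,7} = 0⊕0⊕1 = 1
p4 = XOR of data positions {5,6,7} = 0⊕0⊕1 = 1
Parity bits p1,p2,p4 = 111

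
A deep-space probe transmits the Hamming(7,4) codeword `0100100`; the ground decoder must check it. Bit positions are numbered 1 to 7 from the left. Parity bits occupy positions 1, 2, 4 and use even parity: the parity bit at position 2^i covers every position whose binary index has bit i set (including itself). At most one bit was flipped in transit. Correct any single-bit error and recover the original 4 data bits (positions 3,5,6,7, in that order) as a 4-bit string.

0101

s1: b1⊕b3⊕b5⊕b7 = 0⊕0⊕1⊕0 = 1
s2: b2⊕b3⊕b6⊕b7 = 1⊕0⊕0⊕0 = 1
s4: b4⊕b5⊕b6⊕b7 = 0⊕1⊕0⊕0 = 1
Syndrome (s4...s1) = 111 → position 7.
Flip bit 7: corrected codeword = 0100101
Data bits at positions 3,5,6,7: 0101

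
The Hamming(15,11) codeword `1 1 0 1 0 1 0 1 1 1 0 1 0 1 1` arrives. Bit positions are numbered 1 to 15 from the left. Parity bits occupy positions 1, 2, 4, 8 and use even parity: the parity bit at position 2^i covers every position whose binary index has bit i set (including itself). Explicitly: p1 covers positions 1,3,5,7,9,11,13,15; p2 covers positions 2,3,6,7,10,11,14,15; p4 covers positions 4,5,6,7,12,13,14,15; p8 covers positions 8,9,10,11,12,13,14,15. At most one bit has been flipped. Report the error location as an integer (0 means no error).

s1: b1⊕b3⊕b5⊕b7⊕b9⊕b11⊕b13⊕b15 = 1⊕0⊕0⊕0⊕1⊕0⊕0⊕1 = 1
s2: b2⊕b3⊕b6⊕b7⊕b10⊕b11⊕b14⊕b15 = 1⊕0⊕1⊕0⊕1⊕0⊕1⊕1 = 1
s4: b4⊕b5⊕b6⊕b7⊕b12⊕b13⊕b14⊕b15 = 1⊕0⊕1⊕0⊕1⊕0⊕1⊕1 = 1
s8: b8⊕b9⊕b10⊕b11⊕b12⊕b13⊕b14⊕b15 = 1⊕1⊕1⊕0⊕1⊕0⊕1⊕1 = 0
Syndrome (s8...s1) = 0111 → position 7.

7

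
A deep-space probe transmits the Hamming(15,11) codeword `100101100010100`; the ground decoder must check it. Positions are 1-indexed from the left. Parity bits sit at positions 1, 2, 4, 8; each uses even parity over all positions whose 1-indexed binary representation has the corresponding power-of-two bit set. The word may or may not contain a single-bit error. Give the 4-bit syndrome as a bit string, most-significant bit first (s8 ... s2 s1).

0010

s1: b1⊕b3⊕b5⊕b7⊕b9⊕b11⊕b13⊕b15 = 1⊕0⊕0⊕1⊕0⊕1⊕1⊕0 = 0
s2: b2⊕b3⊕b6⊕b7⊕b10⊕b11⊕b14⊕b15 = 0⊕0⊕1⊕1⊕0⊕1⊕0⊕0 = 1
s4: b4⊕b5⊕b6⊕b7⊕b12⊕b13⊕b14⊕b15 = 1⊕0⊕1⊕1⊕0⊕1⊕0⊕0 = 0
s8: b8⊕b9⊕b10⊕b11⊕b12⊕b13⊕b14⊕b15 = 0⊕0⊕0⊕1⊕0⊕1⊕0⊕0 = 0
Syndrome (s8...s1) = 0010 → position 2.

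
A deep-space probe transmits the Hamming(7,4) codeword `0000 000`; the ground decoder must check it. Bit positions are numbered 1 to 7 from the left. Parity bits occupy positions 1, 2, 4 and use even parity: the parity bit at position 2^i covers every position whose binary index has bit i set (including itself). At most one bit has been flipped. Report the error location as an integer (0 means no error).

s1: b1⊕b3⊕b5⊕b7 = 0⊕0⊕0⊕0 = 0
s2: b2⊕b3⊕b6⊕b7 = 0⊕0⊕0⊕0 = 0
s4: b4⊕b5⊕b6⊕b7 = 0⊕0⊕0⊕0 = 0
Syndrome (s4...s1) = 000 → position 0 (no error).

0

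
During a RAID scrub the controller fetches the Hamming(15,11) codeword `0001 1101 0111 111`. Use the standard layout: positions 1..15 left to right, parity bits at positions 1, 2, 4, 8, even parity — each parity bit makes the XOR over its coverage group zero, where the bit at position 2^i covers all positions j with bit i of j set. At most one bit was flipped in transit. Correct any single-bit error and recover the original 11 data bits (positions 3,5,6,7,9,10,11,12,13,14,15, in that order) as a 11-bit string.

01100111101

s1: b1⊕b3⊕b5⊕b7⊕b9⊕b11⊕b13⊕b15 = 0⊕0⊕1⊕0⊕0⊕1⊕1⊕1 = 0
s2: b2⊕b3⊕b6⊕b7⊕b10⊕b11⊕b14⊕b15 = 0⊕0⊕1⊕0⊕1⊕1⊕1⊕1 = 1
s4: b4⊕b5⊕b6⊕b7⊕b12⊕b13⊕b14⊕b15 = 1⊕1⊕1⊕0⊕1⊕1⊕1⊕1 = 1
s8: b8⊕b9⊕b10⊕b11⊕b12⊕b13⊕b14⊕b15 = 1⊕0⊕1⊕1⊕1⊕1⊕1⊕1 = 1
Syndrome (s8...s1) = 1110 → position 14.
Flip bit 14: corrected codeword = 000111010111101
Data bits at positions 3,5,6,7,9,10,11,12,13,14,15: 01100111101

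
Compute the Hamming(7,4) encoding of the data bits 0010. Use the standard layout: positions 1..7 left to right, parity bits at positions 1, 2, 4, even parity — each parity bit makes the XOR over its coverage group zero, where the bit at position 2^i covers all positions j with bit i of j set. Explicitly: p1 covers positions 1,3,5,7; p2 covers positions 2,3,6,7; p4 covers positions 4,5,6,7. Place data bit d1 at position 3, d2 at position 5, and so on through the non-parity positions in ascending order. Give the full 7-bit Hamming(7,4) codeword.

0101010

Place data bits at non-power-of-two positions: b3=0, b5=0, b6=1, b7=0.
p1 = XOR of data positions {3,5,7} = 0⊕0⊕0 = 0
p2 = XOR of data positions {3,6,7} = 0⊕1⊕0 = 1
p4 = XOR of data positions {5,6,7} = 0⊕1⊕0 = 1
Codeword b1..b7 = 0101010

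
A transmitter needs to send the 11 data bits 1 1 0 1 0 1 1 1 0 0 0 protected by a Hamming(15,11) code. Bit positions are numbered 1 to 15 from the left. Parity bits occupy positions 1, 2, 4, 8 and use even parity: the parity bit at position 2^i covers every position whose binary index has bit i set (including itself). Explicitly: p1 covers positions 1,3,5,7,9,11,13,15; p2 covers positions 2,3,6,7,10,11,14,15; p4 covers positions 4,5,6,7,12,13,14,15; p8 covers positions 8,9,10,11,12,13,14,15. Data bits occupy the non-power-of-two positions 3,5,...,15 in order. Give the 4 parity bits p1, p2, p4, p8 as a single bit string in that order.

Place data bits at non-power-of-two positions: b3=1, b5=1, b6=0, b7=1, b9=0, b10=1, b11=1, b12=1, b13=0, b14=0, b15=0.
p1 = XOR of data positions {3,5,7,9,11,13,15} = 1⊕1⊕1⊕0⊕1⊕0⊕0 = 0
p2 = XOR of data positions {3,6,7,10,11,14,15} = 1⊕0⊕1⊕1⊕1⊕0⊕0 = 0
p4 = XOR of data positions {5,6,7,12,13,14,15} = 1⊕0⊕1⊕1⊕0⊕0⊕0 = 1
p8 = XOR of data positions {9,10,11,12,13,14,15} = 0⊕1⊕1⊕1⊕0⊕0⊕0 = 1
Parity bits p1,p2,p4,p8 = 0011

0011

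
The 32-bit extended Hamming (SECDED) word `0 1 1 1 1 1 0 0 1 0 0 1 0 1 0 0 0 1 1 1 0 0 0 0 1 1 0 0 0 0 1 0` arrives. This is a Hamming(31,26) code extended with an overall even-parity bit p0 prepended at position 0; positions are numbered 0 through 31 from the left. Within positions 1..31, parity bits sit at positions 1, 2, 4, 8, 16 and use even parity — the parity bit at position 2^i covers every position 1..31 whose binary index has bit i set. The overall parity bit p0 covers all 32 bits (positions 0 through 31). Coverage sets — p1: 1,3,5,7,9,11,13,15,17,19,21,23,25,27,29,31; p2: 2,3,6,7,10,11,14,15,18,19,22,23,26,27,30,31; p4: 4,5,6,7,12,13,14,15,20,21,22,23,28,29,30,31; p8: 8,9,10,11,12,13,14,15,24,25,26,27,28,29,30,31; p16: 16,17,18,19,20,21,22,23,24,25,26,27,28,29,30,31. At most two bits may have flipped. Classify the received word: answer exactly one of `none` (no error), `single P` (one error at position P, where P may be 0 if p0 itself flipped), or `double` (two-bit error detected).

none

s1: b1⊕b3⊕b5⊕b7⊕b9⊕b11⊕b13⊕b15⊕b17⊕b19⊕b21⊕b23⊕b25⊕b27⊕b29⊕b31 = 1⊕1⊕1⊕0⊕0⊕1⊕1⊕0⊕1⊕1⊕0⊕0⊕1⊕0⊕0⊕0 = 0
s2: b2⊕b3⊕b6⊕b7⊕b10⊕b11⊕b14⊕b15⊕b18⊕b19⊕b22⊕b23⊕b26⊕b27⊕b30⊕b31 = 1⊕1⊕0⊕0⊕0⊕1⊕0⊕0⊕1⊕1⊕0⊕0⊕0⊕0⊕1⊕0 = 0
s4: b4⊕b5⊕b6⊕b7⊕b12⊕b13⊕b14⊕b15⊕b20⊕b21⊕b22⊕b23⊕b28⊕b29⊕b30⊕b31 = 1⊕1⊕0⊕0⊕0⊕1⊕0⊕0⊕0⊕0⊕0⊕0⊕0⊕0⊕1⊕0 = 0
s8: b8⊕b9⊕b10⊕b11⊕b12⊕b13⊕b14⊕b15⊕b24⊕b25⊕b26⊕b27⊕b28⊕b29⊕b30⊕b31 = 1⊕0⊕0⊕1⊕0⊕1⊕0⊕0⊕1⊕1⊕0⊕0⊕0⊕0⊕1⊕0 = 0
s16: b16⊕b17⊕b18⊕b19⊕b20⊕b21⊕b22⊕b23⊕b24⊕b25⊕b26⊕b27⊕b28⊕b29⊕b30⊕b31 = 0⊕1⊕1⊕1⊕0⊕0⊕0⊕0⊕1⊕1⊕0⊕0⊕0⊕0⊕1⊕0 = 0
Syndrome (s16...s1) = 00000 → position 0 (no error).
Overall parity (XOR of all 32 bits, including p0): 0⊕1⊕1⊕1⊕1⊕1⊕0⊕0⊕1⊕0⊕0⊕1⊕0⊕1⊕0⊕0⊕0⊕1⊕1⊕1⊕0⊕0⊕0⊕0⊕1⊕1⊕0⊕0⊕0⊕0⊕1⊕0 = 0
Overall=0, syndrome position=0 → no error.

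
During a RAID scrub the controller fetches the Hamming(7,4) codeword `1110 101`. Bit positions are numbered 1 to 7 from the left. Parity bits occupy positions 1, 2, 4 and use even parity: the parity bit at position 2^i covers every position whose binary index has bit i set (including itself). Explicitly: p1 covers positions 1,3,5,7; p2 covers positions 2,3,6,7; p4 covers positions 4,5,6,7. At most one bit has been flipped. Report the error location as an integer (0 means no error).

s1: b1⊕b3⊕b5⊕b7 = 1⊕1⊕1⊕1 = 0
s2: b2⊕b3⊕b6⊕b7 = 1⊕1⊕0⊕1 = 1
s4: b4⊕b5⊕b6⊕b7 = 0⊕1⊕0⊕1 = 0
Syndrome (s4...s1) = 010 → position 2.

2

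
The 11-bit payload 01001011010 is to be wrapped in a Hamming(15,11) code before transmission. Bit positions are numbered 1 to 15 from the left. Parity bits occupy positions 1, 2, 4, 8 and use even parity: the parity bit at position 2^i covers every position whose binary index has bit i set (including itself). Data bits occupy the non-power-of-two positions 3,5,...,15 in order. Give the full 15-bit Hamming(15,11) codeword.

100110001011010

Place data bits at non-power-of-two positions: b3=0, b5=1, b6=0, b7=0, b9=1, b10=0, b11=1, b12=1, b13=0, b14=1, b15=0.
p1 = XOR of data positions {3,5,7,9,11,13,15} = 0⊕1⊕0⊕1⊕1⊕0⊕0 = 1
p2 = XOR of data positions {3,6,7,10,11,14,15} = 0⊕0⊕0⊕0⊕1⊕1⊕0 = 0
p4 = XOR of data positions {5,6,7,12,13,14,15} = 1⊕0⊕0⊕1⊕0⊕1⊕0 = 1
p8 = XOR of data positions {9,10,11,12,13,14,15} = 1⊕0⊕1⊕1⊕0⊕1⊕0 = 0
Codeword b1..b15 = 100110001011010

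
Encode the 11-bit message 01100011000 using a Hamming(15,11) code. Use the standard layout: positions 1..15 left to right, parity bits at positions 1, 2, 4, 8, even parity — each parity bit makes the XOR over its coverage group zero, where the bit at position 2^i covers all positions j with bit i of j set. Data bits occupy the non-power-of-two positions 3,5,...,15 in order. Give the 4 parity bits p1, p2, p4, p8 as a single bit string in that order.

0010

Place data bits at non-power-of-two positions: b3=0, b5=1, b6=1, b7=0, b9=0, b10=0, b11=1, b12=1, b13=0, b14=0, b15=0.
p1 = XOR of data positions {3,5,7,9,11,13,15} = 0⊕1⊕0⊕0⊕1⊕0⊕0 = 0
p2 = XOR of data positions {3,6,7,10,11,14,15} = 0⊕1⊕0⊕0⊕1⊕0⊕0 = 0
p4 = XOR of data positions {5,6,7,12,13,14,15} = 1⊕1⊕0⊕1⊕0⊕0⊕0 = 1
p8 = XOR of data positions {9,10,11,12,13,14,15} = 0⊕0⊕1⊕1⊕0⊕0⊕0 = 0
Parity bits p1,p2,p4,p8 = 0010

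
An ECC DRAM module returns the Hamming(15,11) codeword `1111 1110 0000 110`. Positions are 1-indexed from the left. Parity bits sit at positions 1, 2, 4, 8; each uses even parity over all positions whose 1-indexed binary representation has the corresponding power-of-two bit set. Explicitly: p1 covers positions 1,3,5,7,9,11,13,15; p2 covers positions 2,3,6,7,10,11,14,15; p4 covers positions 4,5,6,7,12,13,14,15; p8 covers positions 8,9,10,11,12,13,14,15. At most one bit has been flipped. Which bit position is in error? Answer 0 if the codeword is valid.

3

s1: b1⊕b3⊕b5⊕b7⊕b9⊕b11⊕b13⊕b15 = 1⊕1⊕1⊕1⊕0⊕0⊕1⊕0 = 1
s2: b2⊕b3⊕b6⊕b7⊕b10⊕b11⊕b14⊕b15 = 1⊕1⊕1⊕1⊕0⊕0⊕1⊕0 = 1
s4: b4⊕b5⊕b6⊕b7⊕b12⊕b13⊕b14⊕b15 = 1⊕1⊕1⊕1⊕0⊕1⊕1⊕0 = 0
s8: b8⊕b9⊕b10⊕b11⊕b12⊕b13⊕b14⊕b15 = 0⊕0⊕0⊕0⊕0⊕1⊕1⊕0 = 0
Syndrome (s8...s1) = 0011 → position 3.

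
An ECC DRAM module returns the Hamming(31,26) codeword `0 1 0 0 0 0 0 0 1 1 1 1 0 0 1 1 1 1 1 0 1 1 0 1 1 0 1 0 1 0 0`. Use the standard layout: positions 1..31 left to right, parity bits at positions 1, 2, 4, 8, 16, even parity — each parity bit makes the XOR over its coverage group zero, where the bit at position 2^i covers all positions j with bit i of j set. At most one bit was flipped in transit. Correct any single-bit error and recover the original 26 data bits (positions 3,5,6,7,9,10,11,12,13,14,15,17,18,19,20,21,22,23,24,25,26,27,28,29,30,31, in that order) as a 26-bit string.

s1: b1⊕b3⊕b5⊕b7⊕b9⊕b11⊕b13⊕b15⊕b17⊕b19⊕b21⊕b23⊕b25⊕b27⊕b29⊕b31 = 0⊕0⊕0⊕0⊕1⊕1⊕0⊕1⊕1⊕1⊕1⊕0⊕1⊕1⊕1⊕0 = 1
s2: b2⊕b3⊕b6⊕b7⊕b10⊕b11⊕b14⊕b15⊕b18⊕b19⊕b22⊕b23⊕b26⊕b27⊕b30⊕b31 = 1⊕0⊕0⊕0⊕1⊕1⊕0⊕1⊕1⊕1⊕1⊕0⊕0⊕1⊕0⊕0 = 0
s4: b4⊕b5⊕b6⊕b7⊕b12⊕b13⊕b14⊕b15⊕b20⊕b21⊕b22⊕b23⊕b28⊕b29⊕b30⊕b31 = 0⊕0⊕0⊕0⊕1⊕0⊕0⊕1⊕0⊕1⊕1⊕0⊕0⊕1⊕0⊕0 = 1
s8: b8⊕b9⊕b10⊕b11⊕b12⊕b13⊕b14⊕b15⊕b24⊕b25⊕b26⊕b27⊕b28⊕b29⊕b30⊕b31 = 0⊕1⊕1⊕1⊕1⊕0⊕0⊕1⊕1⊕1⊕0⊕1⊕0⊕1⊕0⊕0 = 1
s16: b16⊕b17⊕b18⊕b19⊕b20⊕b21⊕b22⊕b23⊕b24⊕b25⊕b26⊕b27⊕b28⊕b29⊕b30⊕b31 = 1⊕1⊕1⊕1⊕0⊕1⊕1⊕0⊕1⊕1⊕0⊕1⊕0⊕1⊕0⊕0 = 0
Syndrome (s16...s1) = 01101 → position 13.
Flip bit 13: corrected codeword = 0100000011111011111011011010100
Data bits at positions 3,5,6,7,9,10,11,12,13,14,15,17,18,19,20,21,22,23,24,25,26,27,28,29,30,31: 00001111101111011011010100

00001111101111011011010100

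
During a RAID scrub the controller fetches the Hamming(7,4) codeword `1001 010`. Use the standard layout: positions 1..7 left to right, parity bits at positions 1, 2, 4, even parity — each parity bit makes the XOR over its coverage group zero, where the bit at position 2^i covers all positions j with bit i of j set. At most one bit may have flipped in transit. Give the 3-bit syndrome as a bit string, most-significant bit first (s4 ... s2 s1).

011

s1: b1⊕b3⊕b5⊕b7 = 1⊕0⊕0⊕0 = 1
s2: b2⊕b3⊕b6⊕b7 = 0⊕0⊕1⊕0 = 1
s4: b4⊕b5⊕b6⊕b7 = 1⊕0⊕1⊕0 = 0
Syndrome (s4...s1) = 011 → position 3.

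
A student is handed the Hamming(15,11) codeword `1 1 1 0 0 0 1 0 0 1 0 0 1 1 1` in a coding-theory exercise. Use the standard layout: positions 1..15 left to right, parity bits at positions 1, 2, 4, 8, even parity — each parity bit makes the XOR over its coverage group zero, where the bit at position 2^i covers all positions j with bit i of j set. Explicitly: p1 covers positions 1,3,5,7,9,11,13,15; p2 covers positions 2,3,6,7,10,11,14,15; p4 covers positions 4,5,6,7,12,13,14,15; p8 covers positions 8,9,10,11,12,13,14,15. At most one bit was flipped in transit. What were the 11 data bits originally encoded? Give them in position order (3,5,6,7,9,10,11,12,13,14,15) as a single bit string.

10010100111

s1: b1⊕b3⊕b5⊕b7⊕b9⊕b11⊕b13⊕b15 = 1⊕1⊕0⊕1⊕0⊕0⊕1⊕1 = 1
s2: b2⊕b3⊕b6⊕b7⊕b10⊕b11⊕b14⊕b15 = 1⊕1⊕0⊕1⊕1⊕0⊕1⊕1 = 0
s4: b4⊕b5⊕b6⊕b7⊕b12⊕b13⊕b14⊕b15 = 0⊕0⊕0⊕1⊕0⊕1⊕1⊕1 = 0
s8: b8⊕b9⊕b10⊕b11⊕b12⊕b13⊕b14⊕b15 = 0⊕0⊕1⊕0⊕0⊕1⊕1⊕1 = 0
Syndrome (s8...s1) = 0001 → position 1.
Flip bit 1: corrected codeword = 011000100100111
Data bits at positions 3,5,6,7,9,10,11,12,13,14,15: 10010100111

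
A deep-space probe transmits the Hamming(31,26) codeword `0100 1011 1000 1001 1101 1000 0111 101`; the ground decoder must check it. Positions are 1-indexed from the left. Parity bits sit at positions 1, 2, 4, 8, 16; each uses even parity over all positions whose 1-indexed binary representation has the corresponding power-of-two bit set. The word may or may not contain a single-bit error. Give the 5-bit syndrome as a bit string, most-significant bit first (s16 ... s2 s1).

s1: b1⊕b3⊕b5⊕b7⊕b9⊕b11⊕b13⊕b15⊕b17⊕b19⊕b21⊕b23⊕b25⊕b27⊕b29⊕b31 = 0⊕0⊕1⊕1⊕1⊕0⊕1⊕0⊕1⊕0⊕1⊕0⊕0⊕1⊕1⊕1 = 1
s2: b2⊕b3⊕b6⊕b7⊕b10⊕b11⊕b14⊕b15⊕b18⊕b19⊕b22⊕b23⊕b26⊕b27⊕b30⊕b31 = 1⊕0⊕0⊕1⊕0⊕0⊕0⊕0⊕1⊕0⊕0⊕0⊕1⊕1⊕0⊕1 = 0
s4: b4⊕b5⊕b6⊕b7⊕b12⊕b13⊕b14⊕b15⊕b20⊕b21⊕b22⊕b23⊕b28⊕b29⊕b30⊕b31 = 0⊕1⊕0⊕1⊕0⊕1⊕0⊕0⊕1⊕1⊕0⊕0⊕1⊕1⊕0⊕1 = 0
s8: b8⊕b9⊕b10⊕b11⊕b12⊕b13⊕b14⊕b15⊕b24⊕b25⊕b26⊕b27⊕b28⊕b29⊕b30⊕b31 = 1⊕1⊕0⊕0⊕0⊕1⊕0⊕0⊕0⊕0⊕1⊕1⊕1⊕1⊕0⊕1 = 0
s16: b16⊕b17⊕b18⊕b19⊕b20⊕b21⊕b22⊕b23⊕b24⊕b25⊕b26⊕b27⊕b28⊕b29⊕b30⊕b31 = 1⊕1⊕1⊕0⊕1⊕1⊕0⊕0⊕0⊕0⊕1⊕1⊕1⊕1⊕0⊕1 = 0
Syndrome (s16...s1) = 00001 → position 1.

00001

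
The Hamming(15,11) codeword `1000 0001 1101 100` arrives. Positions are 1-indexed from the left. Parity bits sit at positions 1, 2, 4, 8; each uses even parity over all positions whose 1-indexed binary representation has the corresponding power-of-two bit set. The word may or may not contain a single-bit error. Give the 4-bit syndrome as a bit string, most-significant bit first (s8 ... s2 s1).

1011

s1: b1⊕b3⊕b5⊕b7⊕b9⊕b11⊕b13⊕b15 = 1⊕0⊕0⊕0⊕1⊕0⊕1⊕0 = 1
s2: b2⊕b3⊕b6⊕b7⊕b10⊕b11⊕b14⊕b15 = 0⊕0⊕0⊕0⊕1⊕0⊕0⊕0 = 1
s4: b4⊕b5⊕b6⊕b7⊕b12⊕b13⊕b14⊕b15 = 0⊕0⊕0⊕0⊕1⊕1⊕0⊕0 = 0
s8: b8⊕b9⊕b10⊕b11⊕b12⊕b13⊕b14⊕b15 = 1⊕1⊕1⊕0⊕1⊕1⊕0⊕0 = 1
Syndrome (s8...s1) = 1011 → position 11.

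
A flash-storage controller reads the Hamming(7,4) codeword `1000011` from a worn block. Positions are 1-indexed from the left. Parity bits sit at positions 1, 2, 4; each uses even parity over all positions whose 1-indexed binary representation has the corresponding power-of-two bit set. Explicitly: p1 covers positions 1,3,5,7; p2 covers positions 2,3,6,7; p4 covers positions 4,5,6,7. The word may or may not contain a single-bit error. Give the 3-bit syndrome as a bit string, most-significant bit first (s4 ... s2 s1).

000

s1: b1⊕b3⊕b5⊕b7 = 1⊕0⊕0⊕1 = 0
s2: b2⊕b3⊕b6⊕b7 = 0⊕0⊕1⊕1 = 0
s4: b4⊕b5⊕b6⊕b7 = 0⊕0⊕1⊕1 = 0
Syndrome (s4...s1) = 000 → position 0 (no error).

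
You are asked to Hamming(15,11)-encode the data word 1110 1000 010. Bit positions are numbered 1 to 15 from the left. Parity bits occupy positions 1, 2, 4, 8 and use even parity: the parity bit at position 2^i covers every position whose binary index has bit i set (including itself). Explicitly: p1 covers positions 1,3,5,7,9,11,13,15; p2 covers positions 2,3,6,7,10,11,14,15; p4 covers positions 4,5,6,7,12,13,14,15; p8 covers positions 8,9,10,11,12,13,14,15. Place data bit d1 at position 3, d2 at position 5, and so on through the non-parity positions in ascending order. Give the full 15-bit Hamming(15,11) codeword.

Place data bits at non-power-of-two positions: b3=1, b5=1, b6=1, b7=0, b9=1, b10=0, b11=0, b12=0, b13=0, b14=1, b15=0.
p1 = XOR of data positions {3,5,7,9,11,13,15} = 1⊕1⊕0⊕1⊕0⊕0⊕0 = 1
p2 = XOR of data positions {3,6,7,10,11,14,15} = 1⊕1⊕0⊕0⊕0⊕1⊕0 = 1
p4 = XOR of data positions {5,6,7,12,13,14,15} = 1⊕1⊕0⊕0⊕0⊕1⊕0 = 1
p8 = XOR of data positions {9,10,11,12,13,14,15} = 1⊕0⊕0⊕0⊕0⊕1⊕0 = 0
Codeword b1..b15 = 111111001000010

111111001000010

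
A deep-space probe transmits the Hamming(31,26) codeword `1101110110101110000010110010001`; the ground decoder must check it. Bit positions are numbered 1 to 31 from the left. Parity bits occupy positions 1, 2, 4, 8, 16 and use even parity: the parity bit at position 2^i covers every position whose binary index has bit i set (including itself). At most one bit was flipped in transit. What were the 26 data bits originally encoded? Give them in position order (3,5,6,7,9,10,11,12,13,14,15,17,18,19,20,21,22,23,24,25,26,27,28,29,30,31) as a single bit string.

s1: b1⊕b3⊕b5⊕b7⊕b9⊕b11⊕b13⊕b15⊕b17⊕b19⊕b21⊕b23⊕b25⊕b27⊕b29⊕b31 = 1⊕0⊕1⊕0⊕1⊕1⊕1⊕1⊕0⊕0⊕1⊕1⊕0⊕1⊕0⊕1 = 0
s2: b2⊕b3⊕b6⊕b7⊕b10⊕b11⊕b14⊕b15⊕b18⊕b19⊕b22⊕b23⊕b26⊕b27⊕b30⊕b31 = 1⊕0⊕1⊕0⊕0⊕1⊕1⊕1⊕0⊕0⊕0⊕1⊕0⊕1⊕0⊕1 = 0
s4: b4⊕b5⊕b6⊕b7⊕b12⊕b13⊕b14⊕b15⊕b20⊕b21⊕b22⊕b23⊕b28⊕b29⊕b30⊕b31 = 1⊕1⊕1⊕0⊕0⊕1⊕1⊕1⊕0⊕1⊕0⊕1⊕0⊕0⊕0⊕1 = 1
s8: b8⊕b9⊕b10⊕b11⊕b12⊕b13⊕b14⊕b15⊕b24⊕b25⊕b26⊕b27⊕b28⊕b29⊕b30⊕b31 = 1⊕1⊕0⊕1⊕0⊕1⊕1⊕1⊕1⊕0⊕0⊕1⊕0⊕0⊕0⊕1 = 1
s16: b16⊕b17⊕b18⊕b19⊕b20⊕b21⊕b22⊕b23⊕b24⊕b25⊕b26⊕b27⊕b28⊕b29⊕b30⊕b31 = 0⊕0⊕0⊕0⊕0⊕1⊕0⊕1⊕1⊕0⊕0⊕1⊕0⊕0⊕0⊕1 = 1
Syndrome (s16...s1) = 11100 → position 28.
Flip bit 28: corrected codeword = 1101110110101110000010110011001
Data bits at positions 3,5,6,7,9,10,11,12,13,14,15,17,18,19,20,21,22,23,24,25,26,27,28,29,30,31: 01101010111000010110011001

01101010111000010110011001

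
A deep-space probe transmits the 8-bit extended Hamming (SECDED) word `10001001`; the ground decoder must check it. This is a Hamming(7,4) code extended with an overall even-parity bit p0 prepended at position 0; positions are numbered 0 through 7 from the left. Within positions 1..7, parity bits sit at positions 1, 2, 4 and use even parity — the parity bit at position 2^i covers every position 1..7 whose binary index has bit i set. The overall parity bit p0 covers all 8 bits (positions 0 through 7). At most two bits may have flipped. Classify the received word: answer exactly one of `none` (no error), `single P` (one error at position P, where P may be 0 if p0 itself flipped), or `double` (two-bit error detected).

single 3

s1: b1⊕b3⊕b5⊕b7 = 0⊕0⊕0⊕1 = 1
s2: b2⊕b3⊕b6⊕b7 = 0⊕0⊕0⊕1 = 1
s4: b4⊕b5⊕b6⊕b7 = 1⊕0⊕0⊕1 = 0
Syndrome (s4...s1) = 011 → position 3.
Overall parity (XOR of all 8 bits, including p0): 1⊕0⊕0⊕0⊕1⊕0⊕0⊕1 = 1
Overall=1, syndrome position=3 → single-bit error at position 3.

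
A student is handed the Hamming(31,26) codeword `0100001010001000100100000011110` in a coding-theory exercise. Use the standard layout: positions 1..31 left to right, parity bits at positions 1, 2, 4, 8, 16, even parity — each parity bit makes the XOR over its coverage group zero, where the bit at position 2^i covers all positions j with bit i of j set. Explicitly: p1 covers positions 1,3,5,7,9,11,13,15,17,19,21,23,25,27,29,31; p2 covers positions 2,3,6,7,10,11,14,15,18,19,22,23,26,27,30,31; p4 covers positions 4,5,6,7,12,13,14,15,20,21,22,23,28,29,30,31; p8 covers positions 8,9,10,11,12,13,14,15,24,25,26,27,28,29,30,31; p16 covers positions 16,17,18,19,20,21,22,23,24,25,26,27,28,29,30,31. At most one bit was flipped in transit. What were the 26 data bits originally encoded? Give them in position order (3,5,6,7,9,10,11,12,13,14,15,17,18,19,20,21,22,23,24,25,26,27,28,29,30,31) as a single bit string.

00011000100100100000011110

s1: b1⊕b3⊕b5⊕b7⊕b9⊕b11⊕b13⊕b15⊕b17⊕b19⊕b21⊕b23⊕b25⊕b27⊕b29⊕b31 = 0⊕0⊕0⊕1⊕1⊕0⊕1⊕0⊕1⊕0⊕0⊕0⊕0⊕1⊕1⊕0 = 0
s2: b2⊕b3⊕b6⊕b7⊕b10⊕b11⊕b14⊕b15⊕b18⊕b19⊕b22⊕b23⊕b26⊕b27⊕b30⊕b31 = 1⊕0⊕0⊕1⊕0⊕0⊕0⊕0⊕0⊕0⊕0⊕0⊕0⊕1⊕1⊕0 = 0
s4: b4⊕b5⊕b6⊕b7⊕b12⊕b13⊕b14⊕b15⊕b20⊕b21⊕b22⊕b23⊕b28⊕b29⊕b30⊕b31 = 0⊕0⊕0⊕1⊕0⊕1⊕0⊕0⊕1⊕0⊕0⊕0⊕1⊕1⊕1⊕0 = 0
s8: b8⊕b9⊕b10⊕b11⊕b12⊕b13⊕b14⊕b15⊕b24⊕b25⊕b26⊕b27⊕b28⊕b29⊕b30⊕b31 = 0⊕1⊕0⊕0⊕0⊕1⊕0⊕0⊕0⊕0⊕0⊕1⊕1⊕1⊕1⊕0 = 0
s16: b16⊕b17⊕b18⊕b19⊕b20⊕b21⊕b22⊕b23⊕b24⊕b25⊕b26⊕b27⊕b28⊕b29⊕b30⊕b31 = 0⊕1⊕0⊕0⊕1⊕0⊕0⊕0⊕0⊕0⊕0⊕1⊕1⊕1⊕1⊕0 = 0
Syndrome (s16...s1) = 00000 → position 0 (no error).
No correction needed.
Data bits at positions 3,5,6,7,9,10,11,12,13,14,15,17,18,19,20,21,22,23,24,25,26,27,28,29,30,31: 00011000100100100000011110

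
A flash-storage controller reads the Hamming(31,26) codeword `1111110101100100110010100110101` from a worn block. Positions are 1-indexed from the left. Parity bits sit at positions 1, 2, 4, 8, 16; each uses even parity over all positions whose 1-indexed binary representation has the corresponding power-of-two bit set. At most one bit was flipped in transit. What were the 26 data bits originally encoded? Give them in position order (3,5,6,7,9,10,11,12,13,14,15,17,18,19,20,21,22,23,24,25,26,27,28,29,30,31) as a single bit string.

s1: b1⊕b3⊕b5⊕b7⊕b9⊕b11⊕b13⊕b15⊕b17⊕b19⊕b21⊕b23⊕b25⊕b27⊕b29⊕b31 = 1⊕1⊕1⊕0⊕0⊕1⊕0⊕0⊕1⊕0⊕1⊕1⊕0⊕1⊕1⊕1 = 0
s2: b2⊕b3⊕b6⊕b7⊕b10⊕b11⊕b14⊕b15⊕b18⊕b19⊕b22⊕b23⊕b26⊕b27⊕b30⊕b31 = 1⊕1⊕1⊕0⊕1⊕1⊕1⊕0⊕1⊕0⊕0⊕1⊕1⊕1⊕0⊕1 = 1
s4: b4⊕b5⊕b6⊕b7⊕b12⊕b13⊕b14⊕b15⊕b20⊕b21⊕b22⊕b23⊕b28⊕b29⊕b30⊕b31 = 1⊕1⊕1⊕0⊕0⊕0⊕1⊕0⊕0⊕1⊕0⊕1⊕0⊕1⊕0⊕1 = 0
s8: b8⊕b9⊕b10⊕b11⊕b12⊕b13⊕b14⊕b15⊕b24⊕b25⊕b26⊕b27⊕b28⊕b29⊕b30⊕b31 = 1⊕0⊕1⊕1⊕0⊕0⊕1⊕0⊕0⊕0⊕1⊕1⊕0⊕1⊕0⊕1 = 0
s16: b16⊕b17⊕b18⊕b19⊕b20⊕b21⊕b22⊕b23⊕b24⊕b25⊕b26⊕b27⊕b28⊕b29⊕b30⊕b31 = 0⊕1⊕1⊕0⊕0⊕1⊕0⊕1⊕0⊕0⊕1⊕1⊕0⊕1⊕0⊕1 = 0
Syndrome (s16...s1) = 00010 → position 2.
Flip bit 2: corrected codeword = 1011110101100100110010100110101
Data bits at positions 3,5,6,7,9,10,11,12,13,14,15,17,18,19,20,21,22,23,24,25,26,27,28,29,30,31: 11100110010110010100110101

11100110010110010100110101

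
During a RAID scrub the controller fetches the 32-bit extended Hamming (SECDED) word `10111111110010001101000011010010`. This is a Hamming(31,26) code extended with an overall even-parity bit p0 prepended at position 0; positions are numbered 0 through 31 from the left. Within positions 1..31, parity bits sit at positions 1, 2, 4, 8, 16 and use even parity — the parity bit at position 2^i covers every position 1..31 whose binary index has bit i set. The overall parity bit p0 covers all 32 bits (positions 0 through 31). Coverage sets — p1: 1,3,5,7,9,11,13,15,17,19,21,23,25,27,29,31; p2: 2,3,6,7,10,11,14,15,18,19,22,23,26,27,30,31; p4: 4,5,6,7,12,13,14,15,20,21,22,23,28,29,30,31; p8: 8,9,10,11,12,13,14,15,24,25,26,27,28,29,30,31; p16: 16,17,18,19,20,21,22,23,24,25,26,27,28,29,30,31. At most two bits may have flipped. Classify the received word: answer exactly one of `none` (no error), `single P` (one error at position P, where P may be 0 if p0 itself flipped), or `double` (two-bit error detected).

s1: b1⊕b3⊕b5⊕b7⊕b9⊕b11⊕b13⊕b15⊕b17⊕b19⊕b21⊕b23⊕b25⊕b27⊕b29⊕b31 = 0⊕1⊕1⊕1⊕1⊕0⊕0⊕0⊕1⊕1⊕0⊕0⊕1⊕1⊕0⊕0 = 0
s2: b2⊕b3⊕b6⊕b7⊕b10⊕b11⊕b14⊕b15⊕b18⊕b19⊕b22⊕b23⊕b26⊕b27⊕b30⊕b31 = 1⊕1⊕1⊕1⊕0⊕0⊕0⊕0⊕0⊕1⊕0⊕0⊕0⊕1⊕1⊕0 = 1
s4: b4⊕b5⊕b6⊕b7⊕b12⊕b13⊕b14⊕b15⊕b20⊕b21⊕b22⊕b23⊕b28⊕b29⊕b30⊕b31 = 1⊕1⊕1⊕1⊕1⊕0⊕0⊕0⊕0⊕0⊕0⊕0⊕0⊕0⊕1⊕0 = 0
s8: b8⊕b9⊕b10⊕b11⊕b12⊕b13⊕b14⊕b15⊕b24⊕b25⊕b26⊕b27⊕b28⊕b29⊕b30⊕b31 = 1⊕1⊕0⊕0⊕1⊕0⊕0⊕0⊕1⊕1⊕0⊕1⊕0⊕0⊕1⊕0 = 1
s16: b16⊕b17⊕b18⊕b19⊕b20⊕b21⊕b22⊕b23⊕b24⊕b25⊕b26⊕b27⊕b28⊕b29⊕b30⊕b31 = 1⊕1⊕0⊕1⊕0⊕0⊕0⊕0⊕1⊕1⊕0⊕1⊕0⊕0⊕1⊕0 = 1
Syndrome (s16...s1) = 11010 → position 26.
Overall parity (XOR of all 32 bits, including p0): 1⊕0⊕1⊕1⊕1⊕1⊕1⊕1⊕1⊕1⊕0⊕0⊕1⊕0⊕0⊕0⊕1⊕1⊕0⊕1⊕0⊕0⊕0⊕0⊕1⊕1⊕0⊕1⊕0⊕0⊕1⊕0 = 1
Overall=1, syndrome position=26 → single-bit error at position 26.

single 26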